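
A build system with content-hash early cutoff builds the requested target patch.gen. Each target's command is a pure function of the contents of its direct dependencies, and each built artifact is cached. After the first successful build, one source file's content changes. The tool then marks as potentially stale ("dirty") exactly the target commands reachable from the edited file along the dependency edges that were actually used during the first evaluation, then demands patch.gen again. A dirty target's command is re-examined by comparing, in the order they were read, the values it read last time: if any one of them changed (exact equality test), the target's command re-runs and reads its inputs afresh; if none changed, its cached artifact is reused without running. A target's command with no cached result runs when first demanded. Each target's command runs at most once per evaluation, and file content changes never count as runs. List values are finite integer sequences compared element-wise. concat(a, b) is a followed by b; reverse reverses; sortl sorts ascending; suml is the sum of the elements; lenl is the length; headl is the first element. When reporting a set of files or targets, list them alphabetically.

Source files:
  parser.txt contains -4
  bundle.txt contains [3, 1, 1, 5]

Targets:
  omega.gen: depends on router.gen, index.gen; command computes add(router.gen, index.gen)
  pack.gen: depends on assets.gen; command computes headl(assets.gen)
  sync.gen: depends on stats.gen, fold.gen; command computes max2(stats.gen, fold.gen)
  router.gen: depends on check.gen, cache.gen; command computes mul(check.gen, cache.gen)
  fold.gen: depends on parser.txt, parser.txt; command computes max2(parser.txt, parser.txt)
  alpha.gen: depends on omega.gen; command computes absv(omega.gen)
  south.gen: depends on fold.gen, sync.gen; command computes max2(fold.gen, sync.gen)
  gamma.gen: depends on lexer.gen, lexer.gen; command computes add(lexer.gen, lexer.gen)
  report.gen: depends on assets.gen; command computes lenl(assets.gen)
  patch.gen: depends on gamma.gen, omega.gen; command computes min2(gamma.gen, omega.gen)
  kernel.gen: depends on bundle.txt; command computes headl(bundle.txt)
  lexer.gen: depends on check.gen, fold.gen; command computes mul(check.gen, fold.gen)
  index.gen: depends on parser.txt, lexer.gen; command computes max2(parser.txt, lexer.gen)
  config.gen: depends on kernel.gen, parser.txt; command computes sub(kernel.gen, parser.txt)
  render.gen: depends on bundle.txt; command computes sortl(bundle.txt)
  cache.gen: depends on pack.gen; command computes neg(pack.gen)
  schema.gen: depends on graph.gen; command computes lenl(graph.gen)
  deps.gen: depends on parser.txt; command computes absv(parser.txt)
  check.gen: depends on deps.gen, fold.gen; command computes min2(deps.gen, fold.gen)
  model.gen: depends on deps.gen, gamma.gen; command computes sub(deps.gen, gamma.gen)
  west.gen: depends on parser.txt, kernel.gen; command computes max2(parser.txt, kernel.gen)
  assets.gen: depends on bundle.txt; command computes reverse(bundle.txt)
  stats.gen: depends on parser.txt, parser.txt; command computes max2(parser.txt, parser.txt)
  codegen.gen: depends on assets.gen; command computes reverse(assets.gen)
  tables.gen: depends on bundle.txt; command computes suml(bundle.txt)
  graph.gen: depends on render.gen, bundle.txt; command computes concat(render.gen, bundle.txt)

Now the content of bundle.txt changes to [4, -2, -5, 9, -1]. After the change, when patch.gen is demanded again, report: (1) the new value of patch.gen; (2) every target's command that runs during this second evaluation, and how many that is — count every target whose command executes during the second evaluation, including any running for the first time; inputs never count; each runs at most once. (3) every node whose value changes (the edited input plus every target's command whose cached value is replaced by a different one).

First evaluation (everything demanded from the output):
  assets.gen = reverse([3, 1, 1, 5]) = [5, 1, 1, 3]
  deps.gen = absv(-4) = 4
  fold.gen = max2(-4, -4) = -4
  check.gen = min2(4, -4) = -4
  lexer.gen = mul(-4, -4) = 16
  gamma.gen = add(16, 16) = 32
  index.gen = max2(-4, 16) = 16
  pack.gen = headl([5, 1, 1, 3]) = 5
  cache.gen = neg(5) = -5
  router.gen = mul(-4, -5) = 20
  omega.gen = add(20, 16) = 36
  patch.gen = min2(32, 36) = 32

Propagation after the edit:
  assets.gen: runs — bundle.txt [3, 1, 1, 5]->[4, -2, -5, 9, -1]; result [-1, 9, -5, -2, 4].
  pack.gen: runs — assets.gen [5, 1, 1, 3]->[-1, 9, -5, -2, 4]; result -1.
  cache.gen: runs — pack.gen 5->-1; result 1.
  router.gen: runs — cache.gen -5->1; result -4.
  omega.gen: runs — router.gen 20->-4; result 12.
  patch.gen: runs — omega.gen 36->12; result 12.

New value of patch.gen: 12.
Target commands that run: assets.gen, cache.gen, omega.gen, pack.gen, patch.gen, router.gen — 6 in total.
Values that change: assets.gen, bundle.txt, cache.gen, omega.gen, pack.gen, patch.gen, router.gen.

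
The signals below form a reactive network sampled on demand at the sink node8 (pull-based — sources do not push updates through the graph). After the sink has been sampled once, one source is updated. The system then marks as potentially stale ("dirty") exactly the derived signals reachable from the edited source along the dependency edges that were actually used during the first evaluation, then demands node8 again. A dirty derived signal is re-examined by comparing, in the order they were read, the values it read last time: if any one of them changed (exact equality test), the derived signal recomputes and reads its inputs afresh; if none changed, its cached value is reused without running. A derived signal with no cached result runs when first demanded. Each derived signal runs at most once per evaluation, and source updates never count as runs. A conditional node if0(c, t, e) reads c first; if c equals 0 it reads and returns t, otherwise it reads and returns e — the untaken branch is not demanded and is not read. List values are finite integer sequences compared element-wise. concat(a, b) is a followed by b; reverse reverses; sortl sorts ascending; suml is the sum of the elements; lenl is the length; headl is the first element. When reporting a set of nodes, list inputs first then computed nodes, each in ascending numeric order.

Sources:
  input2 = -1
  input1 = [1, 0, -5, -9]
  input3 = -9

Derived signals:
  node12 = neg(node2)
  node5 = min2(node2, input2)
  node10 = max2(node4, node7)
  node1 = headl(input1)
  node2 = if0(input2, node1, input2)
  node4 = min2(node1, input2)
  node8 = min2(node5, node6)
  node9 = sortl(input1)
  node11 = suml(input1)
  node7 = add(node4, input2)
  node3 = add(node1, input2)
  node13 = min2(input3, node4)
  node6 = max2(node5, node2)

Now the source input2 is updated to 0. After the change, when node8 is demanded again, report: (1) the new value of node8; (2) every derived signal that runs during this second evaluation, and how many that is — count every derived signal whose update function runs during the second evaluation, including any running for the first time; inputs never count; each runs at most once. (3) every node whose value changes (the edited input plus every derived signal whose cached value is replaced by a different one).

Initial pass — values computed on the first demand:
  node2 = if0(input2=-1 -> else branch input2) = -1
  node5 = min2(-1, -1) = -1
  node6 = max2(-1, -1) = -1
  node8 = min2(-1, -1) = -1

Second demand — change propagation:
  node1: newly demanded (no cache) — executes and yields 1.
  node2: re-runs because input2 -1->0; input2 -1->0; new result 1.
  node5: re-runs because node2 -1->1; input2 -1->0; new result 0.
  node6: re-runs because node5 -1->0; node2 -1->1; new result 1.
  node8: re-runs because node5 -1->0; node6 -1->1; new result 0.

The important point: the flipped condition pulls in fresh nodes; node1 runs for the first time.

node8 now evaluates to 0.
Run set: node1, node2, node5, node6, node8 (5 run).
Changed values: input2, node2, node5, node6, node8.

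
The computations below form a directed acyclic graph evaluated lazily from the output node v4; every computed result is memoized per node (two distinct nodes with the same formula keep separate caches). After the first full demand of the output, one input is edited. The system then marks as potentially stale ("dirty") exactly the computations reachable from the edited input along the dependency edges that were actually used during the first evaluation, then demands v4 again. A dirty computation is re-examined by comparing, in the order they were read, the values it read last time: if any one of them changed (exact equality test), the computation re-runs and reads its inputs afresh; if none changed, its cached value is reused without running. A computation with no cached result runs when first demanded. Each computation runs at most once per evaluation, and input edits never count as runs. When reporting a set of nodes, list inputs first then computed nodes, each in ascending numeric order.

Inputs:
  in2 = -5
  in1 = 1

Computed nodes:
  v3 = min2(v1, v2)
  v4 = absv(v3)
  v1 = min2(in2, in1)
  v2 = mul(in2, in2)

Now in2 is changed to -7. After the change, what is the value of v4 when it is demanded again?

First demand of the output computes:
  v1 = min2(-5, 1) = -5
  v2 = mul(-5, -5) = 25
  v3 = min2(-5, 25) = -5
  v4 = absv(-5) = 5

After the edit, cleaning proceeds:
  v1: a read changed (in2 -5->-7) — executes, giving -7.
  v2: a read changed (in2 -5->-7; in2 -5->-7) — executes, giving 49.
  v3: a read changed (v1 -5->-7; v2 25->49) — executes, giving -7.
  v4: a read changed (v3 -5->-7) — executes, giving 7.

Demanding v4 again yields 7.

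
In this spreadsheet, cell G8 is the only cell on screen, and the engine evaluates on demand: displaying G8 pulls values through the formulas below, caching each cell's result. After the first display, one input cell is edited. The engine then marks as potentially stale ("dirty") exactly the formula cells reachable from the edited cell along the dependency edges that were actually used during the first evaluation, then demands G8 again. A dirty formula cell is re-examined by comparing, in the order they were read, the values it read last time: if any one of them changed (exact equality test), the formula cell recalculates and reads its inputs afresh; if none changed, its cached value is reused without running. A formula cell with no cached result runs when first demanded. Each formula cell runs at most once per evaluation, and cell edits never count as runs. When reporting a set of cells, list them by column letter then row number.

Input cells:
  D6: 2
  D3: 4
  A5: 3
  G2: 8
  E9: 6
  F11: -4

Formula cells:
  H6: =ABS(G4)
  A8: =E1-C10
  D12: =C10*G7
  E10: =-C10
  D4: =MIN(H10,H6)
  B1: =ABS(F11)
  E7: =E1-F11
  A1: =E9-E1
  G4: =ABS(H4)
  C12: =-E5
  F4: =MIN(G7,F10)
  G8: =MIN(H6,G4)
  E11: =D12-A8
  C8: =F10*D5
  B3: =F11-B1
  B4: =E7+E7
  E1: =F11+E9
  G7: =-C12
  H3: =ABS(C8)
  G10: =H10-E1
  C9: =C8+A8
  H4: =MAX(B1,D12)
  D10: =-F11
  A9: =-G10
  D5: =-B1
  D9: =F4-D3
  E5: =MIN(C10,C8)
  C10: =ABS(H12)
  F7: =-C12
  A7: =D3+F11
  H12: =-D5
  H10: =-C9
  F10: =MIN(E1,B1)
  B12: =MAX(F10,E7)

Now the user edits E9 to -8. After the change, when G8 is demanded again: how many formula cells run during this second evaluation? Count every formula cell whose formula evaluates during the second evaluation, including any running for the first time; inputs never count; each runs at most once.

Run set: C8, C12, D12, E1, E5, F10, G4, G7, G8, H4, H6 (11 run).

Initial pass — values computed on the first demand:
  B1 = ABS(-4) = 4
  D5 = -(4) = -4
  E1 = -4 + 6 = 2
  F10 = MIN(2, 4) = 2
  C8 = 2 * -4 = -8
  H12 = -(-4) = 4
  C10 = ABS(4) = 4
  E5 = MIN(4, -8) = -8
  C12 = -(-8) = 8
  G7 = -(8) = -8
  D12 = 4 * -8 = -32
  H4 = MAX(4, -32) = 4
  G4 = ABS(4) = 4
  H6 = ABS(4) = 4
  G8 = MIN(4, 4) = 4

Second demand — change propagation:
  E1: re-runs because E9 6->-8; new result -12.
  F10: re-runs because E1 2->-12; new result -12.
  C8: re-runs because F10 2->-12; new result 48.
  E5: re-runs because C8 -8->48; new result 4.
  C12: re-runs because E5 -8->4; new result -4.
  G7: re-runs because C12 8->-4; new result 4.
  D12: re-runs because G7 -8->4; new result 16.
  H4: re-runs because D12 -32->16; new result 16.
  G4: re-runs because H4 4->16; new result 16.
  H6: re-runs because G4 4->16; new result 16.
  G8: re-runs because H6 4->16; G4 4->16; new result 16.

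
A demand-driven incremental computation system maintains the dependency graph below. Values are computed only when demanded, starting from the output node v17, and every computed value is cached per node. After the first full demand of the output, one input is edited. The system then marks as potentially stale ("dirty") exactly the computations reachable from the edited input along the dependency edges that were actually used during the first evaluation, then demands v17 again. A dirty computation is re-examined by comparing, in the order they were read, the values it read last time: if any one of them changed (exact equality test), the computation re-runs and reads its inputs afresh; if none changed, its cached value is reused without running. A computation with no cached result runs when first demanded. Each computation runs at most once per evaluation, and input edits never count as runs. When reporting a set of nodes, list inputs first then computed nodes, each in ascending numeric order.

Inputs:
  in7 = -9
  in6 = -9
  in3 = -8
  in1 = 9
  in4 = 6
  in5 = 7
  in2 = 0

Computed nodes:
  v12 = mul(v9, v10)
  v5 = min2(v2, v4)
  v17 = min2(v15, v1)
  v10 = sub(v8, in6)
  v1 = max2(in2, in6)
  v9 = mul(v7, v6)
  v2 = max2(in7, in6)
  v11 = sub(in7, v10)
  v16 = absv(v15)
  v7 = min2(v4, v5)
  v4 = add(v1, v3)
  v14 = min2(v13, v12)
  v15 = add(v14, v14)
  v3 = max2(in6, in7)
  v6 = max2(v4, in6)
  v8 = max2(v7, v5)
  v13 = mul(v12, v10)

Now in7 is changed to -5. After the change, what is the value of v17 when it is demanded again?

New value of v17: 0.

First evaluation (everything demanded from the output):
  v1 = max2(0, -9) = 0
  v2 = max2(-9, -9) = -9
  v3 = max2(-9, -9) = -9
  v4 = add(0, -9) = -9
  v5 = min2(-9, -9) = -9
  v6 = max2(-9, -9) = -9
  v7 = min2(-9, -9) = -9
  v8 = max2(-9, -9) = -9
  v9 = mul(-9, -9) = 81
  v10 = sub(-9, -9) = 0
  v12 = mul(81, 0) = 0
  v13 = mul(0, 0) = 0
  v14 = min2(0, 0) = 0
  v15 = add(0, 0) = 0
  v17 = min2(0, 0) = 0

Propagation after the edit:
  v2: runs — in7 -9->-5; result -5.
  v3: runs — in7 -9->-5; result -5.
  v4: runs — v3 -9->-5; result -5.
  v5: runs — v2 -9->-5; v4 -9->-5; result -5.
  v6: runs — v4 -9->-5; result -5.
  v7: runs — v4 -9->-5; v5 -9->-5; result -5.
  v8: runs — v7 -9->-5; v5 -9->-5; result -5.
  v9: runs — v7 -9->-5; v6 -9->-5; result 25.
  v10: runs — v8 -9->-5; result 4.
  v12: runs — v9 81->25; v10 0->4; result 100.
  v13: runs — v12 0->100; v10 0->4; result 400.
  v14: runs — v13 0->400; v12 0->100; result 100.
  v15: runs — v14 0->100; v14 0->100; result 200.
  v17: runs — v15 0->200; result 0 (same value as before).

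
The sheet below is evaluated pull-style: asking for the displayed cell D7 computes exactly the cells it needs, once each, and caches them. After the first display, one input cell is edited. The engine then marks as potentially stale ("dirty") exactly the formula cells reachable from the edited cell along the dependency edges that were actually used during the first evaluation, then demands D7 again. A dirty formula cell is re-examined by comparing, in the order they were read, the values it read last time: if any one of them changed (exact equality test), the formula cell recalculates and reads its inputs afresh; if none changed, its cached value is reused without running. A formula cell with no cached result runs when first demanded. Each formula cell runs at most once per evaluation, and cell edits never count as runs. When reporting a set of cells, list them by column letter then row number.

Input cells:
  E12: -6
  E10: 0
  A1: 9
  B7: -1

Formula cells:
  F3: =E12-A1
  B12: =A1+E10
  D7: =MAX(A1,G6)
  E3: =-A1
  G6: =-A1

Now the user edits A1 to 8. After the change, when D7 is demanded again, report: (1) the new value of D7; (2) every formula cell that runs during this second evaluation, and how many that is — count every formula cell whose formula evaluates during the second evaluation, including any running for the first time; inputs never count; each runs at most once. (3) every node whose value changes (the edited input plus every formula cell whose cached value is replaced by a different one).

First demand of the output computes:
  G6 = -(9) = -9
  D7 = MAX(9, -9) = 9

After the edit, cleaning proceeds:
  G6: a read changed (A1 9->8) — executes, giving -8.
  D7: a read changed (A1 9->8; G6 -9->-8) — executes, giving 8.

Demanding D7 again yields 8.
2 formula cells run: D7, G6.
The nodes whose values change: A1, D7, G6.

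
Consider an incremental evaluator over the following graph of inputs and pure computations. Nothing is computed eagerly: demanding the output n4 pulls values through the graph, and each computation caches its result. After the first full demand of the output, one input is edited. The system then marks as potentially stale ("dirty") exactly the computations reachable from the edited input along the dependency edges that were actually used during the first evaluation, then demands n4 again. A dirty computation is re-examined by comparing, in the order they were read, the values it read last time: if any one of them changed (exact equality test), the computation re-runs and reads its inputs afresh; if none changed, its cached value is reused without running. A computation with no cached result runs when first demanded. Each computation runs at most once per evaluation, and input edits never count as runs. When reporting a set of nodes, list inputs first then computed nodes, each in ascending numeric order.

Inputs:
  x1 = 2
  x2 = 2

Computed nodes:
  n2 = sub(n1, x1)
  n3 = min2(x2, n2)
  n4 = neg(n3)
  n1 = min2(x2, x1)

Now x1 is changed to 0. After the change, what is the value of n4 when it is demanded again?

n4 now evaluates to 0.
The important point: n2 recomputes to an identical value, and the output ends up unchanged.

Initial pass — values computed on the first demand:
  n1 = min2(2, 2) = 2
  n2 = sub(2, 2) = 0
  n3 = min2(2, 0) = 0
  n4 = neg(0) = 0

Second demand — change propagation:
  n1: re-runs because x1 2->0; new result 0.
  n2: re-runs because n1 2->0; x1 2->0; new result 0 (unchanged).
  n3: re-examined; everything it read last time is the same (x2 unchanged, n2 unchanged) — cache 0 kept, no run.
  n4: re-examined; everything it read last time is the same (n3 unchanged) — cache 0 kept, no run.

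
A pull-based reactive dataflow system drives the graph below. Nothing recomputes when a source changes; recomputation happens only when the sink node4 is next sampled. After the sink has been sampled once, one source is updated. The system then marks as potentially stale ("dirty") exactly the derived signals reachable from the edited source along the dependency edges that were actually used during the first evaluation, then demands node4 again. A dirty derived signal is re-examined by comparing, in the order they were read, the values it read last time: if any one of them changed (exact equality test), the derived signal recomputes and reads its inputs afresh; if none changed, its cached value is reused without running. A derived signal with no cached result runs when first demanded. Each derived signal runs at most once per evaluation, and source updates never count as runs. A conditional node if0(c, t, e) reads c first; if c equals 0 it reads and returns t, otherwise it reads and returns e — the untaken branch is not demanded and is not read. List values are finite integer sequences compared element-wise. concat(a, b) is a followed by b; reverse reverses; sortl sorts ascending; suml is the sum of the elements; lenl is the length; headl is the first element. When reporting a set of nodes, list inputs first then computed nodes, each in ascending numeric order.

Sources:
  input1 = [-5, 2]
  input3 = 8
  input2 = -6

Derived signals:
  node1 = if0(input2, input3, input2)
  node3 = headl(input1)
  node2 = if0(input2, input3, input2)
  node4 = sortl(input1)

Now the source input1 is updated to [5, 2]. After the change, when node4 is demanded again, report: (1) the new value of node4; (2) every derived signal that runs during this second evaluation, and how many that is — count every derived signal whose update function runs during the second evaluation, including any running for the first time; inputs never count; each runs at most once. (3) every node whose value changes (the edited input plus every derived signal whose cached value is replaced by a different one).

New value of node4: [2, 5].
Derived signals that run: node4 — 1 in total.
Values that change: input1, node4.

First evaluation (everything demanded from the output):
  node4 = sortl([-5, 2]) = [-5, 2]

Propagation after the edit:
  node4: runs — input1 [-5, 2]->[5, 2]; result [2, 5].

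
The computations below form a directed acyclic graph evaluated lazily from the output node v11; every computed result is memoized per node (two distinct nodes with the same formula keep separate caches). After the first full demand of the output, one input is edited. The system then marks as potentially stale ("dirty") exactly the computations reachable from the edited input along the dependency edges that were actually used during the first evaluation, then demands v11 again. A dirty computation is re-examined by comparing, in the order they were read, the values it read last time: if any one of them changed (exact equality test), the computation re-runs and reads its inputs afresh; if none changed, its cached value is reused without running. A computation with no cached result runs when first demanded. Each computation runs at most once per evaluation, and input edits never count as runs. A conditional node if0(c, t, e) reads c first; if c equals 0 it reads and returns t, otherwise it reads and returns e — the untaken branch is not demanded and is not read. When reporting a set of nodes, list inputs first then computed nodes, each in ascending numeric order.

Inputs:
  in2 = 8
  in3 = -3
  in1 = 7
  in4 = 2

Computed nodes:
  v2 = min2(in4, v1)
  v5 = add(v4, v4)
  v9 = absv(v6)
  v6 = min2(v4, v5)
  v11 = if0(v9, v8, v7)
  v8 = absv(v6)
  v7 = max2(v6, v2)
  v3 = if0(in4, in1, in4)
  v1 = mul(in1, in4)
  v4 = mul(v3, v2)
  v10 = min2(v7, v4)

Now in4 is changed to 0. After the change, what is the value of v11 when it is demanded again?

Demanding v11 again yields 0.
Note the branch switch — demand abandons v7, which is never re-examined.

First demand of the output computes:
  v1 = mul(7, 2) = 14
  v2 = min2(2, 14) = 2
  v3 = if0(in4=2 -> else branch in4) = 2
  v4 = mul(2, 2) = 4
  v5 = add(4, 4) = 8
  v6 = min2(4, 8) = 4
  v7 = max2(4, 2) = 4
  v9 = absv(4) = 4
  v11 = if0(v9=4 -> else branch v7) = 4

After the edit, cleaning proceeds:
  v1: a read changed (in4 2->0) — executes, giving 0.
  v2: a read changed (in4 2->0; v1 14->0) — executes, giving 0.
  v3: a read changed (in4 2->0; in4 2->0) — executes, giving 7.
  v4: a read changed (v3 2->7; v2 2->0) — executes, giving 0.
  v5: a read changed (v4 4->0; v4 4->0) — executes, giving 0.
  v6: a read changed (v4 4->0; v5 8->0) — executes, giving 0.
  v7: stays stale; no demand reaches it after the flip.
  v8: had never run; runs now, result 0.
  v9: a read changed (v6 4->0) — executes, giving 0.
  v11: a read changed (v9 4->0) — executes, giving 0.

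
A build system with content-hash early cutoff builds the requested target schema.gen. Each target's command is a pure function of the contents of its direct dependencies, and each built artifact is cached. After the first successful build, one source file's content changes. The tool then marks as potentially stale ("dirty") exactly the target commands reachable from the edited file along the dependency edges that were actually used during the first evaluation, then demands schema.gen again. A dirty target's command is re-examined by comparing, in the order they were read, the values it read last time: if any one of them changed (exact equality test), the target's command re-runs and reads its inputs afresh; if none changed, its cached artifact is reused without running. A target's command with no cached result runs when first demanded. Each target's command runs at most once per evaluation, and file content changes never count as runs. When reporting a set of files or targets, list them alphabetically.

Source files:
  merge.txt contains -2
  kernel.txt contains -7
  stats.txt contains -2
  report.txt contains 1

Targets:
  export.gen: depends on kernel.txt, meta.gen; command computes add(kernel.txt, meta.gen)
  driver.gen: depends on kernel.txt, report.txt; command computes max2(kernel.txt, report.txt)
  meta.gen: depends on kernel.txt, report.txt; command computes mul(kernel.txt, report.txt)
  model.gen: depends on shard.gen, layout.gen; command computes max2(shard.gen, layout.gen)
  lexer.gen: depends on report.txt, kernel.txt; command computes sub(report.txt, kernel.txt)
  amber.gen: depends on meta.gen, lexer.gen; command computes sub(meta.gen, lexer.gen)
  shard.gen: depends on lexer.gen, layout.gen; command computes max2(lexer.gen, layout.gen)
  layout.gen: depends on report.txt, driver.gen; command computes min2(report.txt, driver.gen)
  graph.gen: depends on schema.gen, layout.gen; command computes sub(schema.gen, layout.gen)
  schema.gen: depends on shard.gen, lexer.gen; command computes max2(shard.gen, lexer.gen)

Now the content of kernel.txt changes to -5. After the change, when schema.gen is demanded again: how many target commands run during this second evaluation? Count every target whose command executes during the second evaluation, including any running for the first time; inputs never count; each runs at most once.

Target commands that run: driver.gen, lexer.gen, schema.gen, shard.gen — 4 in total.
Key observation: the cutoff stops propagation at layout.gen — its inputs' values are unchanged, so it reuses its cache.

First evaluation (everything demanded from the output):
  driver.gen = max2(-7, 1) = 1
  layout.gen = min2(1, 1) = 1
  lexer.gen = sub(1, -7) = 8
  shard.gen = max2(8, 1) = 8
  schema.gen = max2(8, 8) = 8

Propagation after the edit:
  driver.gen: runs — kernel.txt -7->-5; result 1 (same value as before).
  layout.gen: checked — values it read are unchanged (report.txt unchanged, driver.gen unchanged); reused cached 1 without running.
  lexer.gen: runs — kernel.txt -7->-5; result 6.
  shard.gen: runs — lexer.gen 8->6; result 6.
  schema.gen: runs — shard.gen 8->6; lexer.gen 8->6; result 6.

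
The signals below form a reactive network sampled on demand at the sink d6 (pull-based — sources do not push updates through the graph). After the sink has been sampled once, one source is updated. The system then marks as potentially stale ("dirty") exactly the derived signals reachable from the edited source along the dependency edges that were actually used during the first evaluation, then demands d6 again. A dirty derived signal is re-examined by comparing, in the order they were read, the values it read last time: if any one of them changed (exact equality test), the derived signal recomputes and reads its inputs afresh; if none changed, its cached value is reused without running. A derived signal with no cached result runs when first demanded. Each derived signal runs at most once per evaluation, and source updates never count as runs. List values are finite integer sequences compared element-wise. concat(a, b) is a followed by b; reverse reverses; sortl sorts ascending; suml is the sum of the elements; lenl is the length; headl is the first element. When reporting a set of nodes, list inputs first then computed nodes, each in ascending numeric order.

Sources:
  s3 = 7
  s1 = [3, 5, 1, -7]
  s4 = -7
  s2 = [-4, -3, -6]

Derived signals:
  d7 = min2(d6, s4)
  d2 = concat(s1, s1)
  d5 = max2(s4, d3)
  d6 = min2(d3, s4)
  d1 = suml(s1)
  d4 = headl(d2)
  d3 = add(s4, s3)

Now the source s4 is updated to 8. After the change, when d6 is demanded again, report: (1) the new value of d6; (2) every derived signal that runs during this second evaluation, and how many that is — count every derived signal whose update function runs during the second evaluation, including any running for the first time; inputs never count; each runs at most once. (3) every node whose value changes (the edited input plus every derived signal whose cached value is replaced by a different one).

d6 now evaluates to 8.
Run set: d3, d6 (2 run).
Changed values: s4, d3, d6.

Initial pass — values computed on the first demand:
  d3 = add(-7, 7) = 0
  d6 = min2(0, -7) = -7

Second demand — change propagation:
  d3: re-runs because s4 -7->8; new result 15.
  d6: re-runs because d3 0->15; s4 -7->8; new result 8.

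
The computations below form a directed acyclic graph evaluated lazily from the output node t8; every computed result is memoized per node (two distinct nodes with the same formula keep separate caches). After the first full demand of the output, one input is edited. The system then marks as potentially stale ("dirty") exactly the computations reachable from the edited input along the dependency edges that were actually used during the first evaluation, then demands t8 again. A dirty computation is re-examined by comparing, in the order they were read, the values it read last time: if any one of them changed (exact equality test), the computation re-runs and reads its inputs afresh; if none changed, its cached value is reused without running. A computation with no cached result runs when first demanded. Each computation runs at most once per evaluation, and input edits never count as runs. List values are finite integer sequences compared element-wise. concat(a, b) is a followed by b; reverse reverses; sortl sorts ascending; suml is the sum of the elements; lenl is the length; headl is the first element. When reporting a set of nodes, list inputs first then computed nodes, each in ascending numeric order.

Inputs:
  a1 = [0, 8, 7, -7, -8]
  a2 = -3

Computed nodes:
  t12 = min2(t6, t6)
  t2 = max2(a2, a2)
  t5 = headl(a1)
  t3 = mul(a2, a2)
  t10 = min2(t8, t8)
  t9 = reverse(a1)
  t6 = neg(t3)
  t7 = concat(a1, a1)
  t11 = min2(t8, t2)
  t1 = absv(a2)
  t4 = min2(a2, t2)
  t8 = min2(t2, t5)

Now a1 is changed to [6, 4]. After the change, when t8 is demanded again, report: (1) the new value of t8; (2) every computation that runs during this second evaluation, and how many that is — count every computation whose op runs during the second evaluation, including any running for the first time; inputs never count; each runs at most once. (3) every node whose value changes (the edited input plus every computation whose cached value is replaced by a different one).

First demand of the output computes:
  t2 = max2(-3, -3) = -3
  t5 = headl([0, 8, 7, -7, -8]) = 0
  t8 = min2(-3, 0) = -3

After the edit, cleaning proceeds:
  t5: a read changed (a1 [0, 8, 7, -7, -8]->[6, 4]) — executes, giving 6.
  t8: a read changed (t5 0->6) — executes, giving -3 — identical to its old value.

Demanding t8 again yields -3.
2 computations run: t5, t8.
The nodes whose values change: a1, t5.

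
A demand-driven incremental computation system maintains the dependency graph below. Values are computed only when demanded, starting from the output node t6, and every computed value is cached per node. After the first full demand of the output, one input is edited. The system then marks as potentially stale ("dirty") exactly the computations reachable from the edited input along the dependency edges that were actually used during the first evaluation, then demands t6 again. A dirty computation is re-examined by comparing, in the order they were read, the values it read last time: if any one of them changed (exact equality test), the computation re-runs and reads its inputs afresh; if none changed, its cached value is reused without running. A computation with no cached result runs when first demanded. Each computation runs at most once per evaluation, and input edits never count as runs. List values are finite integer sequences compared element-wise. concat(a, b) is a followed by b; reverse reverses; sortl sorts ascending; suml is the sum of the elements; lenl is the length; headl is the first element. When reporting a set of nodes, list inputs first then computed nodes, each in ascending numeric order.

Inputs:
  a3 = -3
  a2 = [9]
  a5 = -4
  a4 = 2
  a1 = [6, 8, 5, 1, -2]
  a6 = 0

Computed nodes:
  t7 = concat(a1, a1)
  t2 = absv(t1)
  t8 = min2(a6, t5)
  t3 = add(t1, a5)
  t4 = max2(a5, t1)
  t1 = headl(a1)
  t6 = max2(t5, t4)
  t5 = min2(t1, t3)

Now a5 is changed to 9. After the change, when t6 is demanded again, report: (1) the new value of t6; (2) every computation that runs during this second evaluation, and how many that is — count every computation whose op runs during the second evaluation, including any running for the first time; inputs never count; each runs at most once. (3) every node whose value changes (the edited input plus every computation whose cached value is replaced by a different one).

New value of t6: 9.
Computations that run: t3, t4, t5, t6 — 4 in total.
Values that change: a5, t3, t4, t5, t6.

First evaluation (everything demanded from the output):
  t1 = headl([6, 8, 5, 1, -2]) = 6
  t3 = add(6, -4) = 2
  t4 = max2(-4, 6) = 6
  t5 = min2(6, 2) = 2
  t6 = max2(2, 6) = 6

Propagation after the edit:
  t3: runs — a5 -4->9; result 15.
  t4: runs — a5 -4->9; result 9.
  t5: runs — t3 2->15; result 6.
  t6: runs — t5 2->6; t4 6->9; result 9.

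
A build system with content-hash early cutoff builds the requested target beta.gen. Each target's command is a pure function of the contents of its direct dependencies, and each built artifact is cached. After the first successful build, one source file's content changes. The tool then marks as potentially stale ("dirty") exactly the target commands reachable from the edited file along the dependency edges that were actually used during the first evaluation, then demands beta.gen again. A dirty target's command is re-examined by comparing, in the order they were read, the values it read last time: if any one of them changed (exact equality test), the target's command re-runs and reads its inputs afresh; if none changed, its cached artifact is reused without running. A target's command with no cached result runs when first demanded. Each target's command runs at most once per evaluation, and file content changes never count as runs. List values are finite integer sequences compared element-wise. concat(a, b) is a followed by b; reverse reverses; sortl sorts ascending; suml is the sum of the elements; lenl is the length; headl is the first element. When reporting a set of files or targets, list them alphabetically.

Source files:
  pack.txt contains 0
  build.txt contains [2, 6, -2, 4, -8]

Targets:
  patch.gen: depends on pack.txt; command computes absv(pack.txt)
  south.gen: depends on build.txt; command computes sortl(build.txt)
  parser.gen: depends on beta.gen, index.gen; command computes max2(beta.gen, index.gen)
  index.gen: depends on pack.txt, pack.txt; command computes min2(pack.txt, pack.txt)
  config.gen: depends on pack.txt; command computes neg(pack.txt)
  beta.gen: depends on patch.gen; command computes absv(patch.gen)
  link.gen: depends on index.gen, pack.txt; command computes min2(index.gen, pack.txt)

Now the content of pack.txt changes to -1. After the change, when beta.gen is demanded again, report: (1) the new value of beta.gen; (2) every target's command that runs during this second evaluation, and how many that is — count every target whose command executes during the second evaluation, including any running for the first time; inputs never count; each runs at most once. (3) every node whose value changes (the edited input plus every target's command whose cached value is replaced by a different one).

New value of beta.gen: 1.
Target commands that run: beta.gen, patch.gen — 2 in total.
Values that change: beta.gen, pack.txt, patch.gen.

First evaluation (everything demanded from the output):
  patch.gen = absv(0) = 0
  beta.gen = absv(0) = 0

Propagation after the edit:
  patch.gen: runs — pack.txt 0->-1; result 1.
  beta.gen: runs — patch.gen 0->1; result 1.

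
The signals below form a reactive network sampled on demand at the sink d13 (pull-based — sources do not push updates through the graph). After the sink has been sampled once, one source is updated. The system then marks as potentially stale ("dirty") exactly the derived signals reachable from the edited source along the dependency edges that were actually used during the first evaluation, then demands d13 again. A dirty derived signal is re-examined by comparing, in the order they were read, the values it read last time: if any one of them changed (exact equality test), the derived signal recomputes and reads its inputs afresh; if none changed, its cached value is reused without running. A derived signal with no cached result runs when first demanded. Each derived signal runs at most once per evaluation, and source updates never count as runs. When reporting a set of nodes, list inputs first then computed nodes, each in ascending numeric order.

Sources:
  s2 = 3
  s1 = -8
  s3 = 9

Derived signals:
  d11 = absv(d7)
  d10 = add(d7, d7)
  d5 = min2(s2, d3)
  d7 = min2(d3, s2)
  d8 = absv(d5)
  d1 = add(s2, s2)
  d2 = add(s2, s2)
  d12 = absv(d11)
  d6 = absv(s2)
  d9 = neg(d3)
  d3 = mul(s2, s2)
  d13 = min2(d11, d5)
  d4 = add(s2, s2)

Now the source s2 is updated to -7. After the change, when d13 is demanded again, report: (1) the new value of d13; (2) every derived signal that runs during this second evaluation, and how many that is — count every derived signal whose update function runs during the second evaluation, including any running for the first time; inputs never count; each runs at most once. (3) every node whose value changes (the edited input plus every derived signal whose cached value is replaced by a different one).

Initial pass — values computed on the first demand:
  d3 = mul(3, 3) = 9
  d5 = min2(3, 9) = 3
  d7 = min2(9, 3) = 3
  d11 = absv(3) = 3
  d13 = min2(3, 3) = 3

Second demand — change propagation:
  d3: re-runs because s2 3->-7; s2 3->-7; new result 49.
  d5: re-runs because s2 3->-7; d3 9->49; new result -7.
  d7: re-runs because d3 9->49; s2 3->-7; new result -7.
  d11: re-runs because d7 3->-7; new result 7.
  d13: re-runs because d11 3->7; d5 3->-7; new result -7.

d13 now evaluates to -7.
Run set: d3, d5, d7, d11, d13 (5 run).
Changed values: s2, d3, d5, d7, d11, d13.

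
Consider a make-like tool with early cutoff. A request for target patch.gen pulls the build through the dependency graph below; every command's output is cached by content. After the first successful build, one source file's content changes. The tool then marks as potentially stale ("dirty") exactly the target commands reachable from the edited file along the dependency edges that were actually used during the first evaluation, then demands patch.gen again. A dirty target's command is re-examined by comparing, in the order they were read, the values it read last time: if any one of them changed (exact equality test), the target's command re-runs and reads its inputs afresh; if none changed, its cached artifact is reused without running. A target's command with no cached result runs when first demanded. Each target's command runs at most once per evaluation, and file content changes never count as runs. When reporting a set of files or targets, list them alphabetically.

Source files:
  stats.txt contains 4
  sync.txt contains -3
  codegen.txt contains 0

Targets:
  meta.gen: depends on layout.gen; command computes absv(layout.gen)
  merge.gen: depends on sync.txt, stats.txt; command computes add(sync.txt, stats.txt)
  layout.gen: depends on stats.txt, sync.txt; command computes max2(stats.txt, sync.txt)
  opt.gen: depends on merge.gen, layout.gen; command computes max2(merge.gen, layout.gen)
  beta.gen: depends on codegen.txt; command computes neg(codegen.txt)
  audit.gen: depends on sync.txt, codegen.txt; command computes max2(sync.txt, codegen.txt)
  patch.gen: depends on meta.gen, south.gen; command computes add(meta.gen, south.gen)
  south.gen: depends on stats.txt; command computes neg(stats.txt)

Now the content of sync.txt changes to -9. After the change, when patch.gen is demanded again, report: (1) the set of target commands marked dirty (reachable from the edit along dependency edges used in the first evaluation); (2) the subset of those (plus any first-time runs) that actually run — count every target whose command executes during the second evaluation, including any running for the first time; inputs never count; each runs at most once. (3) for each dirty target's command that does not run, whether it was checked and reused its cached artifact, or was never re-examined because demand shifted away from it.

First demand of the output computes:
  layout.gen = max2(4, -3) = 4
  meta.gen = absv(4) = 4
  south.gen = neg(4) = -4
  patch.gen = add(4, -4) = 0

After the edit, cleaning proceeds:
  layout.gen: a read changed (sync.txt -3->-9) — executes, giving 4 — identical to its old value.
  meta.gen: dirty, but its reads are unchanged (layout.gen unchanged); cached 4 stands.
  patch.gen: dirty, but its reads are unchanged (meta.gen unchanged, south.gen unchanged); cached 0 stands.

Note the absorption at layout.gen: it re-runs yet its value is the same, leaving the output's value untouched.

The edit dirties: layout.gen, meta.gen, patch.gen.
1 target commands run: layout.gen.
Cache hits after checking: meta.gen, patch.gen.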